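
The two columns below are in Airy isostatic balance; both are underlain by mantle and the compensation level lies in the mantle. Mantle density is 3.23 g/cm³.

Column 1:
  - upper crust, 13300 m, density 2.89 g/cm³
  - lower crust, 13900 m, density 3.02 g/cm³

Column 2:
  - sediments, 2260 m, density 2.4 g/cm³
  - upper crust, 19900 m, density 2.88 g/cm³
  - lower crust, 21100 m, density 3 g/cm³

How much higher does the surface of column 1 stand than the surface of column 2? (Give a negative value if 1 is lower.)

For any compensation level in the mantle, the mantle terms cancel and isostasy reduces to e = (Σt_1 − Σt_2) − (Σ(ρt)_1 − Σ(ρt)_2) / ρ_m.
Σt_1 = 27200 m; Σt_2 = 43260 m; Σ(ρt)_1 = 80415; Σ(ρt)_2 = 126036 (in m·g/cm³).
e = (27200 − 43260) − (80415 − 126036) / 3.23 = −1940 m.

−1940 m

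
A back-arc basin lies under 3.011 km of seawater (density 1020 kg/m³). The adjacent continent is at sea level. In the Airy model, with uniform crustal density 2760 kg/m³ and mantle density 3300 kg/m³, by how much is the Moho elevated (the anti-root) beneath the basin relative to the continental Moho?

Balancing pressure at the compensation depth: replacing crust with seawater at the top is compensated by replacing crust with mantle at the base: d (ρ_c − ρ_w) = a (ρ_m − ρ_c).
a = d (ρ_c − ρ_w)/(ρ_m − ρ_c) = 3.011 km × 1740/540 = 9.7 km.

9.7 km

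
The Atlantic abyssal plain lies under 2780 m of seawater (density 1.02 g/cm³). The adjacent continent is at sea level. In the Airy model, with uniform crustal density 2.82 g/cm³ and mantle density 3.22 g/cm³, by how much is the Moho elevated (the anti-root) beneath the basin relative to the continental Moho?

12500 m

In Airy isostatic equilibrium: replacing crust with seawater at the top is compensated by replacing crust with mantle at the base: d (ρ_c − ρ_w) = a (ρ_m − ρ_c).
a = d (ρ_c − ρ_w)/(ρ_m − ρ_c) = 2780 m × 1.8/0.4 = 12500 m.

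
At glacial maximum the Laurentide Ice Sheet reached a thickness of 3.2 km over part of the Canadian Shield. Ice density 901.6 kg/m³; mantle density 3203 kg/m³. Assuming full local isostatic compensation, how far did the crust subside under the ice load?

Equating mass per unit area of the two columns: the ice load ρ_ice t is balanced by mantle displaced below, ρ_m s.
s = t ρ_ice / ρ_m = 3.2 km × 901.6/3203 = 0.901 km.

0.901 km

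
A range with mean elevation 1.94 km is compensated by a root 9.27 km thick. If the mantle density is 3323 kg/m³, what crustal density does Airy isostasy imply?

ρ_c h = (ρ_m − ρ_c) r → ρ_c (h + r) = ρ_m r → ρ_c = ρ_m r / (h + r).
ρ_c = 3323 × 9.27 km / (1.94 km + 9.27 km) = 2750 kg/m³.

2750 kg/m³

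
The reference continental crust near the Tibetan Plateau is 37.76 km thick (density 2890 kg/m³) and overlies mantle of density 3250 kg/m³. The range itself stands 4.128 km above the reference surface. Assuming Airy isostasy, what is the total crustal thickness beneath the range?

Root depth r = h ρ_c / (ρ_m − ρ_c) = 4.128 km × 2890 / 360 = 33.14 km.
Total thickness = T + h + r = 37.76 km + 4.128 km + 33.14 km = 75 km.

75 km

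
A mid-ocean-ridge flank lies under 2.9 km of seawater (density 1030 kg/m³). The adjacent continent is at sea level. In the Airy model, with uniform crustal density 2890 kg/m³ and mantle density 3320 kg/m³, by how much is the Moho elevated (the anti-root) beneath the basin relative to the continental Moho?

In Airy isostatic equilibrium: replacing crust with seawater at the top is compensated by replacing crust with mantle at the base: d (ρ_c − ρ_w) = a (ρ_m − ρ_c).
a = d (ρ_c − ρ_w)/(ρ_m − ρ_c) = 2.9 km × 1860/430 = 12.5 km.

12.5 km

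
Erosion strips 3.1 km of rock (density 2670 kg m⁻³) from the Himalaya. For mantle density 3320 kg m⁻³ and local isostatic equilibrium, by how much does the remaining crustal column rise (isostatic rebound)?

Unloading: uplift u = e ρ_c/ρ_m = 3.1 km × 2670/3320 = 2.49 km.

2.49 km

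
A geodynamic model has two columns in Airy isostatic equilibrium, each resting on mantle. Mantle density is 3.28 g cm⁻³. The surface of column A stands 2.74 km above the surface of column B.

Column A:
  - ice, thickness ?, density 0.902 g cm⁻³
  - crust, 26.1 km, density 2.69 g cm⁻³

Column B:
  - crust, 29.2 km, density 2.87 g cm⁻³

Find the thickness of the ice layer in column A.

2.34 km

Take the compensation level at the base of the deeper column (depth z_c below the surface of column A) and equate Σ ρ_i t_i down to z_c; mantle fills any gap and the z_c terms cancel.
Column A: x×0.902 + 26.1×2.69 + (z_c − 26.1 − x)×3.28
Column B: 2.74×0 + 29.2×2.87 + (z_c − 2.74 − 29.2)×3.28
The z_c×3.28 term appears on both sides and cancels. Collect the known terms of each column as K = Σ(ρt)_known − 3.28 × (depth of known layers): K_A = 70.209 − 3.28×26.1 = −15.399; K_B = 83.804 − 3.28×(2.74 + 29.2) = −20.9592.
Balance: K_A − x×(3.28 − 0.902) = K_B, so x = (K_A − K_B)/(3.28 − 0.902) = 5.5602/2.378 = 2.34 km.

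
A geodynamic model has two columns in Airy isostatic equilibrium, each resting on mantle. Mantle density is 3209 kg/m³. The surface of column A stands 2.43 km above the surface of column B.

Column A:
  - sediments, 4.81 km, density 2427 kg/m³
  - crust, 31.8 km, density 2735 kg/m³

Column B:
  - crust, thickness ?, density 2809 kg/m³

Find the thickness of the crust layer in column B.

Take the compensation level at the base of the deeper column (depth z_c below the surface of column A) and equate Σ ρ_i t_i down to z_c; mantle fills any gap and the z_c terms cancel.
Column A: 4.81×2427 + 31.8×2735 + (z_c − 36.61)×3209
Column B: 2.43×0 + x×2809 + (z_c − 2.43 − 0 − x)×3209
The z_c×3209 term appears on both sides and cancels. Collect the known terms of each column as K = Σ(ρt)_known − 3209 × (depth of known layers): K_A = 98646.87 − 3209×36.61 = −18834.62; K_B = 0 − 3209×(2.43 + 0) = −7797.87.
Balance: K_A = K_B − x×(3209 − 2809), so x = (K_B − K_A)/(3209 − 2809) = 11036.8/400 = 27.6 km.

27.6 km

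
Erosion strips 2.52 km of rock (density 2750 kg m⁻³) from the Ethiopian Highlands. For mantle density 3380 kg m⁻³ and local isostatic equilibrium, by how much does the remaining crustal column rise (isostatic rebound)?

Unloading: uplift u = e ρ_c/ρ_m = 2.52 km × 2750/3380 = 2.05 km.

2.05 km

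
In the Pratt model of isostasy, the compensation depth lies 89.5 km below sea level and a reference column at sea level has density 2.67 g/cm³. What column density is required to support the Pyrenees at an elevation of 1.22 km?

2.63 g/cm³

Pratt balance: ρ_ref D = ρ (D + h).
ρ = ρ_ref D/(D + h) = 2.67 × 89.5 km/(89.5 km + 1.22 km) = 2.63 g/cm³.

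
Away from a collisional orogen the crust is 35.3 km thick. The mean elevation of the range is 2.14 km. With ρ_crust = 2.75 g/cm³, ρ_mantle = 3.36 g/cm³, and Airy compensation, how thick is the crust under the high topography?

47.1 km

Root depth r = h ρ_c / (ρ_m − ρ_c) = 2.14 km × 2.75 / 0.61 = 9.648 km.
Total thickness = T + h + r = 35.3 km + 2.14 km + 9.648 km = 47.1 km.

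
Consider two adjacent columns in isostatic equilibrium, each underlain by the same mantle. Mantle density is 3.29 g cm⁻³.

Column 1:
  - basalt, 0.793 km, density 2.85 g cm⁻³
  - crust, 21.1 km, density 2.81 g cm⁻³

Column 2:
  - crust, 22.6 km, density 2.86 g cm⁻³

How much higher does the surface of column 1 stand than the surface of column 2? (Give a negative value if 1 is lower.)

0.231 km

For any compensation level in the mantle, the mantle terms cancel and isostasy reduces to e = (Σt_1 − Σt_2) − (Σ(ρt)_1 − Σ(ρt)_2) / ρ_m.
Σt_1 = 21.893 km; Σt_2 = 22.6 km; Σ(ρt)_1 = 61.55105; Σ(ρt)_2 = 64.636 (in km·g cm⁻³).
e = (21.893 − 22.6) − (61.55105 − 64.636) / 3.29 = 0.231 km.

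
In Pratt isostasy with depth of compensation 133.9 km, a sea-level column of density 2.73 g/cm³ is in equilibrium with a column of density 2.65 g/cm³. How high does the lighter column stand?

ρ_ref D = ρ (D + h) → h = D (ρ_ref − ρ)/ρ.
h = 133.9 km × (2.73 − 2.65)/2.65 = 4.04 km.

4.04 km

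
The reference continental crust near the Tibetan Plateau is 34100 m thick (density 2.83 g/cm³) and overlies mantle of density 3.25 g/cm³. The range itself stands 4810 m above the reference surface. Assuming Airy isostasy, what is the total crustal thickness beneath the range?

71300 m

Root depth r = h ρ_c / (ρ_m − ρ_c) = 4810 m × 2.83 / 0.42 = 32410 m.
Total thickness = T + h + r = 34100 m + 4810 m + 32410 m = 71300 m.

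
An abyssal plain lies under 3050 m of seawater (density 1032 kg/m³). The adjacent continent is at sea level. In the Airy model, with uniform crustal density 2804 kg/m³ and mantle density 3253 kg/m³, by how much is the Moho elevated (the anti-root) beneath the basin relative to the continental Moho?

12000 m

Equating mass per unit area of the two columns: replacing crust with seawater at the top is compensated by replacing crust with mantle at the base: d (ρ_c − ρ_w) = a (ρ_m − ρ_c).
a = d (ρ_c − ρ_w)/(ρ_m − ρ_c) = 3050 m × 1772/449 = 12000 m.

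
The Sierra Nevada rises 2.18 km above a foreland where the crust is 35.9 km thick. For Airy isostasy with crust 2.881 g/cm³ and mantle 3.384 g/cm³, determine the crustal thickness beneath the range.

50.6 km

Root depth r = h ρ_c / (ρ_m − ρ_c) = 2.18 km × 2.881 / 0.503 = 12.49 km.
Total thickness = T + h + r = 35.9 km + 2.18 km + 12.49 km = 50.6 km.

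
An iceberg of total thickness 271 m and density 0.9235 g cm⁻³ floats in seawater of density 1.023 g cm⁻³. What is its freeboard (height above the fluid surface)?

Floating equilibrium: submerged depth d = t ρ_obj/ρ_fluid = 271 m × 0.9235/1.023 = 244.6 m.
Freeboard = t − d = 271 m − 244.6 m = 26.4 m.

26.4 m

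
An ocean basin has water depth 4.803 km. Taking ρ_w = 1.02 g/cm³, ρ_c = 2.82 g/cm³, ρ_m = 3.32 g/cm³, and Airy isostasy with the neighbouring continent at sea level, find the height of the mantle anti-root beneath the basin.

Equating mass per unit area of the two columns: replacing crust with seawater at the top is compensated by replacing crust with mantle at the base: d (ρ_c − ρ_w) = a (ρ_m − ρ_c).
a = d (ρ_c − ρ_w)/(ρ_m − ρ_c) = 4.803 km × 1.8/0.5 = 17.3 km.

17.3 km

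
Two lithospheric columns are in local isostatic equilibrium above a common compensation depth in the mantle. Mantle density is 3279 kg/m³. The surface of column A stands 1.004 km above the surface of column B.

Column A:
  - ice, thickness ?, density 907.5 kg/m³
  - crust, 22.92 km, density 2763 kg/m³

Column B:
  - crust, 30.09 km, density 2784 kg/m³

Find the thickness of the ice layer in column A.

2.68 km

Take the compensation level at the base of the deeper column (depth z_c below the surface of column A) and equate Σ ρ_i t_i down to z_c; mantle fills any gap and the z_c terms cancel.
Column A: x×907.5 + 22.92×2763 + (z_c − 22.92 − x)×3279
Column B: 1.004×0 + 30.09×2784 + (z_c − 1.004 − 30.09)×3279
The z_c×3279 term appears on both sides and cancels. Collect the known terms of each column as K = Σ(ρt)_known − 3279 × (depth of known layers): K_A = 63327.96 − 3279×22.92 = −11826.72; K_B = 83770.56 − 3279×(1.004 + 30.09) = −18186.666.
Balance: K_A − x×(3279 − 907.5) = K_B, so x = (K_A − K_B)/(3279 − 907.5) = 6359.95/2371.5 = 2.68 km.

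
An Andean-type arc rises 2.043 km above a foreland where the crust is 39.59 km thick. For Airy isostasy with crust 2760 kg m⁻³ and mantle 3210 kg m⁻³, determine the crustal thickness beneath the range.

54.2 km

Root depth r = h ρ_c / (ρ_m − ρ_c) = 2.043 km × 2760 / 450 = 12.53 km.
Total thickness = T + h + r = 39.59 km + 2.043 km + 12.53 km = 54.2 km.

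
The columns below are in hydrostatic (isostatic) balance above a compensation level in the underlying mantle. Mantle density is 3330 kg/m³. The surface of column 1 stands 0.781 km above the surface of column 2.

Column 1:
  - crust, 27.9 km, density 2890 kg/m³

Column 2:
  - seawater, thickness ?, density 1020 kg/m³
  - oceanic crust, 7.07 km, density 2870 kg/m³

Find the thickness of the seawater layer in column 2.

2.78 km

Take the compensation level at the base of the deeper column (depth z_c below the surface of column 1) and equate Σ ρ_i t_i down to z_c; mantle fills any gap and the z_c terms cancel.
Column 1: 27.9×2890 + (z_c − 27.9)×3330
Column 2: 0.781×0 + x×1020 + 7.07×2870 + (z_c − 0.781 − 7.07 − x)×3330
The z_c×3330 term appears on both sides and cancels. Collect the known terms of each column as K = Σ(ρt)_known − 3330 × (depth of known layers): K_1 = 80631 − 3330×27.9 = −12276; K_2 = 20290.9 − 3330×(0.781 + 7.07) = −5852.93.
Balance: K_1 = K_2 − x×(3330 − 1020), so x = (K_2 − K_1)/(3330 − 1020) = 6423.07/2310 = 2.78 km.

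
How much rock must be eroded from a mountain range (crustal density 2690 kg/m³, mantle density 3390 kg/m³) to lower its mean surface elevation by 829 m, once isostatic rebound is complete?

Net drop Δ = e − u = e − e ρ_c/ρ_m = e (ρ_m − ρ_c)/ρ_m.
e = Δ ρ_m/(ρ_m − ρ_c) = 829 m × 3390/700 = 4010 m.

4010 m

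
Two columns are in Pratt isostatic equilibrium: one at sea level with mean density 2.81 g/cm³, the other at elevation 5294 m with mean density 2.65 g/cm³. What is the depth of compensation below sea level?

87700 m

ρ_ref D = ρ (D + h) → D (ρ_ref − ρ) = ρ h.
D = ρ h/(ρ_ref − ρ) = 2.65 × 5294 m/(2.81 − 2.65) = 87700 m.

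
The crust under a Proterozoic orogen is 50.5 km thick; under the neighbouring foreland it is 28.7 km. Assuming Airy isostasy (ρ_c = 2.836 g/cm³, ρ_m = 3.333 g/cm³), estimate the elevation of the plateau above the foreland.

Excess crust Δ = 50.5 km − 28.7 km = 21.8 km, split between elevation h and root r with h + r = Δ.
Airy balance ρ_c h = (ρ_m − ρ_c) r gives r = h ρ_c/(ρ_m − ρ_c), so h (1 + ρ_c/(ρ_m − ρ_c)) = Δ, i.e. h = Δ (ρ_m − ρ_c)/ρ_m.
h = 21.8 km × 0.497/3.333 = 3.25 km.

3.25 km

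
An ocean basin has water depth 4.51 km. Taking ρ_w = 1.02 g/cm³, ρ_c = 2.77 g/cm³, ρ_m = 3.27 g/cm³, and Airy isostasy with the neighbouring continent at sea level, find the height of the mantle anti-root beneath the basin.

15.8 km

Equating mass per unit area of the two columns: replacing crust with seawater at the top is compensated by replacing crust with mantle at the base: d (ρ_c − ρ_w) = a (ρ_m − ρ_c).
a = d (ρ_c − ρ_w)/(ρ_m − ρ_c) = 4.51 km × 1.75/0.5 = 15.8 km.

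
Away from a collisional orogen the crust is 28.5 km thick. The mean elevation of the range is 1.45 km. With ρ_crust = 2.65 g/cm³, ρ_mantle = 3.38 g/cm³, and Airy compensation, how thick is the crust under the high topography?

Root depth r = h ρ_c / (ρ_m − ρ_c) = 1.45 km × 2.65 / 0.73 = 5.264 km.
Total thickness = T + h + r = 28.5 km + 1.45 km + 5.264 km = 35.2 km.

35.2 km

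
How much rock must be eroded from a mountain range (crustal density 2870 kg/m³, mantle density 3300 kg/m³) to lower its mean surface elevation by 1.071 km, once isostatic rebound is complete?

8.22 km

Net drop Δ = e − u = e − e ρ_c/ρ_m = e (ρ_m − ρ_c)/ρ_m.
e = Δ ρ_m/(ρ_m − ρ_c) = 1.071 km × 3300/430 = 8.22 km.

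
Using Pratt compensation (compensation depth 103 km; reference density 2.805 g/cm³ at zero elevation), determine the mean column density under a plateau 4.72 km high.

2.68 g/cm³

Pratt balance: ρ_ref D = ρ (D + h).
ρ = ρ_ref D/(D + h) = 2.805 × 103 km/(103 km + 4.72 km) = 2.68 g/cm³.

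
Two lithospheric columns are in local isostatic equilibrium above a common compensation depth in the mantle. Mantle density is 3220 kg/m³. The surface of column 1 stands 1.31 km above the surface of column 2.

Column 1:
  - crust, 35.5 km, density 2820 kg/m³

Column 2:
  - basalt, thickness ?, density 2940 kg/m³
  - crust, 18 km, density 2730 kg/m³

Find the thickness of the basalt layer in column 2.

Take the compensation level at the base of the deeper column (depth z_c below the surface of column 1) and equate Σ ρ_i t_i down to z_c; mantle fills any gap and the z_c terms cancel.
Column 1: 35.5×2820 + (z_c − 35.5)×3220
Column 2: 1.31×0 + x×2940 + 18×2730 + (z_c − 1.31 − 18 − x)×3220
The z_c×3220 term appears on both sides and cancels. Collect the known terms of each column as K = Σ(ρt)_known − 3220 × (depth of known layers): K_1 = 100110 − 3220×35.5 = −14200; K_2 = 49140 − 3220×(1.31 + 18) = −13038.2.
Balance: K_1 = K_2 − x×(3220 − 2940), so x = (K_2 − K_1)/(3220 − 2940) = 1161.8/280 = 4.15 km.

4.15 km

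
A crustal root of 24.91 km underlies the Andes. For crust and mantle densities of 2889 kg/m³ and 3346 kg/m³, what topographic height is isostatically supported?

3.94 km

For local isostatic compensation: ρ_c h = (ρ_m − ρ_c) r.
h = r (ρ_m − ρ_c) / ρ_c = 24.91 km × (3346 − 2889) / 2889 = 3.94 km.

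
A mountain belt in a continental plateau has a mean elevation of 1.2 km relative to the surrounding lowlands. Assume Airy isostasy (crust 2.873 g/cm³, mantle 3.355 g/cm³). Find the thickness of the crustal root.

Balancing pressure at the compensation depth: the weight of the topography is balanced by the buoyancy of the root, ρ_c h = (ρ_m − ρ_c) r.
r = h · ρ_c / (ρ_m − ρ_c) = 1.2 km × 2.873 / (3.355 − 2.873) = 7.15 km.

7.15 km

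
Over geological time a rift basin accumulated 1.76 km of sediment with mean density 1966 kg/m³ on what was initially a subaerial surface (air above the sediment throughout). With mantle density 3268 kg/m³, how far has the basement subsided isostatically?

1.06 km

Subaerial load: s = t ρ_sed / ρ_m = 1.76 km × 1966/3268 = 1.06 km.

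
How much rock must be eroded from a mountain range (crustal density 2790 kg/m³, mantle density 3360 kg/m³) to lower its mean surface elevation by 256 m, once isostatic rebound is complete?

Net drop Δ = e − u = e − e ρ_c/ρ_m = e (ρ_m − ρ_c)/ρ_m.
e = Δ ρ_m/(ρ_m − ρ_c) = 256 m × 3360/570 = 1510 m.

1510 m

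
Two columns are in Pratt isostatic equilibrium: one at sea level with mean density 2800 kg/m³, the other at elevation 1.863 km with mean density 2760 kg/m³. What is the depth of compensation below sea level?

129 km

ρ_ref D = ρ (D + h) → D (ρ_ref − ρ) = ρ h.
D = ρ h/(ρ_ref − ρ) = 2760 × 1.863 km/(2800 − 2760) = 129 km.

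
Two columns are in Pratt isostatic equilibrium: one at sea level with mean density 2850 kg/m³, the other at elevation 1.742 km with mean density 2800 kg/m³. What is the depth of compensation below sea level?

ρ_ref D = ρ (D + h) → D (ρ_ref − ρ) = ρ h.
D = ρ h/(ρ_ref − ρ) = 2800 × 1.742 km/(2850 − 2800) = 97.6 km.

97.6 km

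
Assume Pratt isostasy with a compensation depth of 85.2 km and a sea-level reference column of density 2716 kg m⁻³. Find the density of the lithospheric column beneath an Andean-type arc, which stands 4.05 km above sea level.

Pratt balance: ρ_ref D = ρ (D + h).
ρ = ρ_ref D/(D + h) = 2716 × 85.2 km/(85.2 km + 4.05 km) = 2590 kg m⁻³.

2590 kg m⁻³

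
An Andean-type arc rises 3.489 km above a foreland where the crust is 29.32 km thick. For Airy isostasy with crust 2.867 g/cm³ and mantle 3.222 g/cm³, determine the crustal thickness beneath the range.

61 km

Root depth r = h ρ_c / (ρ_m − ρ_c) = 3.489 km × 2.867 / 0.355 = 28.18 km.
Total thickness = T + h + r = 29.32 km + 3.489 km + 28.18 km = 61 km.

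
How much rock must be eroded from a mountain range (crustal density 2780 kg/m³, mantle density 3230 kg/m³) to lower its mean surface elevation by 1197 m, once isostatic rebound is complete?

8590 m

Net drop Δ = e − u = e − e ρ_c/ρ_m = e (ρ_m − ρ_c)/ρ_m.
e = Δ ρ_m/(ρ_m − ρ_c) = 1197 m × 3230/450 = 8590 m.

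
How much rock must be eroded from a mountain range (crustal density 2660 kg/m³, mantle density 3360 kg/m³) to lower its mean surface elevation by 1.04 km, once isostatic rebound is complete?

Net drop Δ = e − u = e − e ρ_c/ρ_m = e (ρ_m − ρ_c)/ρ_m.
e = Δ ρ_m/(ρ_m − ρ_c) = 1.04 km × 3360/700 = 4.99 km.

4.99 km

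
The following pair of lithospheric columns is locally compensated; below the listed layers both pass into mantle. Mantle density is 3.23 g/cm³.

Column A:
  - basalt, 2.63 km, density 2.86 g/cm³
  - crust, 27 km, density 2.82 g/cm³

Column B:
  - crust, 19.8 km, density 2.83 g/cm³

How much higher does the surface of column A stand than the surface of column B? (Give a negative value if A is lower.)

For any compensation level in the mantle, the mantle terms cancel and isostasy reduces to e = (Σt_A − Σt_B) − (Σ(ρt)_A − Σ(ρt)_B) / ρ_m.
Σt_A = 29.63 km; Σt_B = 19.8 km; Σ(ρt)_A = 83.6618; Σ(ρt)_B = 56.034 (in km·g/cm³).
e = (29.63 − 19.8) − (83.6618 − 56.034) / 3.23 = 1.28 km.

1.28 km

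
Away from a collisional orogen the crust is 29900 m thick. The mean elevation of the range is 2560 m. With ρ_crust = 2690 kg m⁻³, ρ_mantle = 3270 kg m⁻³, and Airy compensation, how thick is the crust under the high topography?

44300 m

Root depth r = h ρ_c / (ρ_m − ρ_c) = 2560 m × 2690 / 580 = 11870 m.
Total thickness = T + h + r = 29900 m + 2560 m + 11870 m = 44300 m.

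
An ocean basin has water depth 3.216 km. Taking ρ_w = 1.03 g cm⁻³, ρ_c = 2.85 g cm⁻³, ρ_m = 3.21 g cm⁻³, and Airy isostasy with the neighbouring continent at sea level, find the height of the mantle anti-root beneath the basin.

By Archimedes' principle applied to the lithosphere: replacing crust with seawater at the top is compensated by replacing crust with mantle at the base: d (ρ_c − ρ_w) = a (ρ_m − ρ_c).
a = d (ρ_c − ρ_w)/(ρ_m − ρ_c) = 3.216 km × 1.82/0.36 = 16.3 km.

16.3 km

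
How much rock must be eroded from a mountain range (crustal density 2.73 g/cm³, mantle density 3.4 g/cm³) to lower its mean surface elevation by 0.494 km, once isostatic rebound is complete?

2.51 km

Net drop Δ = e − u = e − e ρ_c/ρ_m = e (ρ_m − ρ_c)/ρ_m.
e = Δ ρ_m/(ρ_m − ρ_c) = 0.494 km × 3.4/0.67 = 2.51 km.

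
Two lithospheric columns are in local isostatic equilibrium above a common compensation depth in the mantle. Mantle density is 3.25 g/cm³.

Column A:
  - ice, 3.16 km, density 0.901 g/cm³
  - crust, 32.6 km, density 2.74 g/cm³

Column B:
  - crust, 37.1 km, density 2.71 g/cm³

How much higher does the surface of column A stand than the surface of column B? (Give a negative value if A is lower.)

1.24 km

For any compensation level in the mantle, the mantle terms cancel and isostasy reduces to e = (Σt_A − Σt_B) − (Σ(ρt)_A − Σ(ρt)_B) / ρ_m.
Σt_A = 35.76 km; Σt_B = 37.1 km; Σ(ρt)_A = 92.17116; Σ(ρt)_B = 100.541 (in km·g/cm³).
e = (35.76 − 37.1) − (92.17116 − 100.541) / 3.25 = 1.24 km.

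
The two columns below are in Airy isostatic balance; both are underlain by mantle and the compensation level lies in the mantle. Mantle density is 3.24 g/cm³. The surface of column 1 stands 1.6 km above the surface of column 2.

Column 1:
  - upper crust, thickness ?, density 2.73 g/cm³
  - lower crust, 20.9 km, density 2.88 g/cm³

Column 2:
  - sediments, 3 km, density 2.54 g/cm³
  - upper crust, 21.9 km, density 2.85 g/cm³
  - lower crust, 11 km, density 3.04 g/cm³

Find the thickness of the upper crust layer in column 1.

Take the compensation level at the base of the deeper column (depth z_c below the surface of column 1) and equate Σ ρ_i t_i down to z_c; mantle fills any gap and the z_c terms cancel.
Column 1: x×2.73 + 20.9×2.88 + (z_c − 20.9 − x)×3.24
Column 2: 1.6×0 + 3×2.54 + 21.9×2.85 + 11×3.04 + (z_c − 1.6 − 35.9)×3.24
The z_c×3.24 term appears on both sides and cancels. Collect the known terms of each column as K = Σ(ρt)_known − 3.24 × (depth of known layers): K_1 = 60.192 − 3.24×20.9 = −7.524; K_2 = 103.475 − 3.24×(1.6 + 35.9) = −18.025.
Balance: K_1 − x×(3.24 − 2.73) = K_2, so x = (K_1 − K_2)/(3.24 − 2.73) = 10.501/0.51 = 20.6 km.

20.6 km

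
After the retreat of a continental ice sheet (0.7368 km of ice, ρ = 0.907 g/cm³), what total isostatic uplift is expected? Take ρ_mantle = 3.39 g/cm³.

0.197 km

Removing the load lets mantle flow back in; uplift u satisfies ρ_ice t = ρ_m u.
u = t ρ_ice/ρ_m = 0.7368 km × 0.907/3.39 = 0.197 km.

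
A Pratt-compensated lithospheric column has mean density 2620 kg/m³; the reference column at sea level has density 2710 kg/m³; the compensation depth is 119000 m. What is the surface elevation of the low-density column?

4090 m

ρ_ref D = ρ (D + h) → h = D (ρ_ref − ρ)/ρ.
h = 119000 m × (2710 − 2620)/2620 = 4090 m.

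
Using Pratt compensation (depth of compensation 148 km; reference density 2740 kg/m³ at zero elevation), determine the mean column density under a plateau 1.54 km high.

Pratt balance: ρ_ref D = ρ (D + h).
ρ = ρ_ref D/(D + h) = 2740 × 148 km/(148 km + 1.54 km) = 2710 kg/m³.

2710 kg/m³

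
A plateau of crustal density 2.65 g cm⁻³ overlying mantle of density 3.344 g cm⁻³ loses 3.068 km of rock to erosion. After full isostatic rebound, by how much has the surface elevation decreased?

Rebound u = e ρ_c/ρ_m = 3.068 km × 2.65/3.344 = 2.431 km.
Net surface drop = e − u = 3.068 km − 2.431 km = e (ρ_m − ρ_c)/ρ_m = 0.637 km.

0.637 km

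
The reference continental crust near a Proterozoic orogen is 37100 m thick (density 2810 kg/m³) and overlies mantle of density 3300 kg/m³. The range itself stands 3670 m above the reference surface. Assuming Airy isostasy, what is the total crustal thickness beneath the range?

Root depth r = h ρ_c / (ρ_m − ρ_c) = 3670 m × 2810 / 490 = 21050 m.
Total thickness = T + h + r = 37100 m + 3670 m + 21050 m = 61800 m.

61800 m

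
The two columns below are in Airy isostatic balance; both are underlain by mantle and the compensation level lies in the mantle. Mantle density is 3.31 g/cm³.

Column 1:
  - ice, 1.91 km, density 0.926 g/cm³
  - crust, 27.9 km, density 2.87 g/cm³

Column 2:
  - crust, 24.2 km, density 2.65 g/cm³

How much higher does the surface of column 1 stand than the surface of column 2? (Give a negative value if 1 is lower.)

0.259 km

For any compensation level in the mantle, the mantle terms cancel and isostasy reduces to e = (Σt_1 − Σt_2) − (Σ(ρt)_1 − Σ(ρt)_2) / ρ_m.
Σt_1 = 29.81 km; Σt_2 = 24.2 km; Σ(ρt)_1 = 81.84166; Σ(ρt)_2 = 64.13 (in km·g/cm³).
e = (29.81 − 24.2) − (81.84166 − 64.13) / 3.31 = 0.259 km.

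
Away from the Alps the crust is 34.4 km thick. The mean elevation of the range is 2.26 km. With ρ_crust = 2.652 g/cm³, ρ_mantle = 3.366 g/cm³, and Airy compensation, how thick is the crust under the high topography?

45.1 km

Root depth r = h ρ_c / (ρ_m − ρ_c) = 2.26 km × 2.652 / 0.714 = 8.394 km.
Total thickness = T + h + r = 34.4 km + 2.26 km + 8.394 km = 45.1 km.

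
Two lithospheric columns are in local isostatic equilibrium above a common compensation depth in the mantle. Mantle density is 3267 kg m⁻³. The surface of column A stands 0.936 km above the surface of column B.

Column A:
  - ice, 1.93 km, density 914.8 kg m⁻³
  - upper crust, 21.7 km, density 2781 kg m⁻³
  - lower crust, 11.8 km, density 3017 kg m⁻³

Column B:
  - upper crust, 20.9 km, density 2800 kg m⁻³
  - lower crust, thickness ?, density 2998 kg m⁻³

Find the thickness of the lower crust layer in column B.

Take the compensation level at the base of the deeper column (depth z_c below the surface of column A) and equate Σ ρ_i t_i down to z_c; mantle fills any gap and the z_c terms cancel.
Column A: 1.93×914.8 + 21.7×2781 + 11.8×3017 + (z_c − 35.43)×3267
Column B: 0.936×0 + 20.9×2800 + x×2998 + (z_c − 0.936 − 20.9 − x)×3267
The z_c×3267 term appears on both sides and cancels. Collect the known terms of each column as K = Σ(ρt)_known − 3267 × (depth of known layers): K_A = 97713.864 − 3267×35.43 = −18035.946; K_B = 58520 − 3267×(0.936 + 20.9) = −12818.212.
Balance: K_A = K_B − x×(3267 − 2998), so x = (K_B − K_A)/(3267 − 2998) = 5217.73/269 = 19.4 km.

19.4 km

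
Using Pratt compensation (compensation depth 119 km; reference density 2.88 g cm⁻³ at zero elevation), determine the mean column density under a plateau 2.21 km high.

2.83 g cm⁻³

Pratt balance: ρ_ref D = ρ (D + h).
ρ = ρ_ref D/(D + h) = 2.88 × 119 km/(119 km + 2.21 km) = 2.83 g cm⁻³.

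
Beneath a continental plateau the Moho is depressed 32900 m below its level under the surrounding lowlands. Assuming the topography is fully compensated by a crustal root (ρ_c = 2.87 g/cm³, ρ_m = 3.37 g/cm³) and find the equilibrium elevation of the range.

In Airy isostatic equilibrium: ρ_c h = (ρ_m − ρ_c) r.
h = r (ρ_m − ρ_c) / ρ_c = 32900 m × (3.37 − 2.87) / 2.87 = 5730 m.

5730 m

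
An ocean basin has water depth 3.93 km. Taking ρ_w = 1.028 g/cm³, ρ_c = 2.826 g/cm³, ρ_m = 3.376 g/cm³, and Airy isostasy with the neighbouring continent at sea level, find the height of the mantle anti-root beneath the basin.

Equating mass per unit area of the two columns: replacing crust with seawater at the top is compensated by replacing crust with mantle at the base: d (ρ_c − ρ_w) = a (ρ_m − ρ_c).
a = d (ρ_c − ρ_w)/(ρ_m − ρ_c) = 3.93 km × 1.798/0.55 = 12.8 km.

12.8 km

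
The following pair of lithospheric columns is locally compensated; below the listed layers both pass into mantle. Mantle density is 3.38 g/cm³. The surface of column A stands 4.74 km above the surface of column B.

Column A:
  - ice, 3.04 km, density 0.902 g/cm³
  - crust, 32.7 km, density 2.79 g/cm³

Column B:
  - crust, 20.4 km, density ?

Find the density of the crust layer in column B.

Take the compensation level at the base of the deeper column (depth z_c below the surface of column A) and equate Σ ρ_i t_i down to z_c; mantle fills any gap and the z_c terms cancel.
Column A: 3.04×0.902 + 32.7×2.79 + (z_c − 35.74)×3.38
Column B: 4.74×0 + 20.4×ρ + (z_c − 4.74 − 20.4)×3.38
The z_c×3.38 term appears on both sides and cancels. Collect the known terms of each column as K = Σ(ρt)_known − 3.38 × (depth of known layers): K_A = 93.97508 − 3.38×35.74 = −26.82612; K_B = 0 − 3.38×(4.74 + 20.4) = −84.9732.
Balance: K_A = K_B + 20.4×ρ, so ρ = (K_A − K_B)/20.4 = 58.1471/20.4 = 2.85 g/cm³.

2.85 g/cm³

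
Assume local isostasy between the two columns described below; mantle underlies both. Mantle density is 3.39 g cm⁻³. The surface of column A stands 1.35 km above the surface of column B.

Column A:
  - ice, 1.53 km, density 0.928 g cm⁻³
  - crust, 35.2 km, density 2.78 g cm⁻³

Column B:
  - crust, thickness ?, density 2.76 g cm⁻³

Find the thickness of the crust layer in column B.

32.8 km

Take the compensation level at the base of the deeper column (depth z_c below the surface of column A) and equate Σ ρ_i t_i down to z_c; mantle fills any gap and the z_c terms cancel.
Column A: 1.53×0.928 + 35.2×2.78 + (z_c − 36.73)×3.39
Column B: 1.35×0 + x×2.76 + (z_c − 1.35 − 0 − x)×3.39
The z_c×3.39 term appears on both sides and cancels. Collect the known terms of each column as K = Σ(ρt)_known − 3.39 × (depth of known layers): K_A = 99.27584 − 3.39×36.73 = −25.23886; K_B = 0 − 3.39×(1.35 + 0) = −4.5765.
Balance: K_A = K_B − x×(3.39 − 2.76), so x = (K_B − K_A)/(3.39 − 2.76) = 20.6624/0.63 = 32.8 km.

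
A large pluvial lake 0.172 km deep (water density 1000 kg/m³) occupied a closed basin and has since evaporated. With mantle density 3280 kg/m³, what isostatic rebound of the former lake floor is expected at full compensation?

u = d ρ_w/ρ_m = 0.172 km × 1000/3280 = 0.0524 km.

0.0524 km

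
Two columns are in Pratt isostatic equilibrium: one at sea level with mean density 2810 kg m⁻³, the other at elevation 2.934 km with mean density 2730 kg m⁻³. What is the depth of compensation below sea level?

ρ_ref D = ρ (D + h) → D (ρ_ref − ρ) = ρ h.
D = ρ h/(ρ_ref − ρ) = 2730 × 2.934 km/(2810 − 2730) = 100 km.

100 km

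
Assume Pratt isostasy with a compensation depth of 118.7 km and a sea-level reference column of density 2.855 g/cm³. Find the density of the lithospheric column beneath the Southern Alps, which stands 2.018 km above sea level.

Pratt balance: ρ_ref D = ρ (D + h).
ρ = ρ_ref D/(D + h) = 2.855 × 118.7 km/(118.7 km + 2.018 km) = 2.81 g/cm³.

2.81 g/cm³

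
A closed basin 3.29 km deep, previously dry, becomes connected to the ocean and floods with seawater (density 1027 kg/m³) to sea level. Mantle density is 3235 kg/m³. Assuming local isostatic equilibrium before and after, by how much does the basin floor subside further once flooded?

After flooding the water column is d + s deep. Its weight must equal the weight of mantle displaced by the extra subsidence s: (d + s) ρ_w = s ρ_m.
s = d ρ_w / (ρ_m − ρ_w) = 3.29 km × 1027/(3235 − 1027) = 1.53 km.

1.53 km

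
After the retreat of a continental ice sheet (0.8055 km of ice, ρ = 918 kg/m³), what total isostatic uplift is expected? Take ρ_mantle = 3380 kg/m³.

0.219 km

Removing the load lets mantle flow back in; uplift u satisfies ρ_ice t = ρ_m u.
u = t ρ_ice/ρ_m = 0.8055 km × 918/3380 = 0.219 km.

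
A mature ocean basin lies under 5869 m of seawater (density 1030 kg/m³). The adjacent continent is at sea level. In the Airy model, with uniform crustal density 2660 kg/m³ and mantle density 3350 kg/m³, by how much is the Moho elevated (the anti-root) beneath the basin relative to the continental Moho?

13900 m

In Airy isostatic equilibrium: replacing crust with seawater at the top is compensated by replacing crust with mantle at the base: d (ρ_c − ρ_w) = a (ρ_m − ρ_c).
a = d (ρ_c − ρ_w)/(ρ_m − ρ_c) = 5869 m × 1630/690 = 13900 m.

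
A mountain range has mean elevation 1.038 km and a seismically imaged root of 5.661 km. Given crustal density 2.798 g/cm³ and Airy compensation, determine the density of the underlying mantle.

Airy balance: ρ_c h = (ρ_m − ρ_c) r → ρ_m = ρ_c (1 + h/r).
ρ_m = 2.798 × (1 + 1.038 km/5.661 km) = 3.31 g/cm³.

3.31 g/cm³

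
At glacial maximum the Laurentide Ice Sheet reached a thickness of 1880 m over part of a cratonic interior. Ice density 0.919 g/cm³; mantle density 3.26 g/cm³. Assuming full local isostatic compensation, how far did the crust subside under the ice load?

530 m

By Archimedes' principle applied to the lithosphere: the ice load ρ_ice t is balanced by mantle displaced below, ρ_m s.
s = t ρ_ice / ρ_m = 1880 m × 0.919/3.26 = 530 m.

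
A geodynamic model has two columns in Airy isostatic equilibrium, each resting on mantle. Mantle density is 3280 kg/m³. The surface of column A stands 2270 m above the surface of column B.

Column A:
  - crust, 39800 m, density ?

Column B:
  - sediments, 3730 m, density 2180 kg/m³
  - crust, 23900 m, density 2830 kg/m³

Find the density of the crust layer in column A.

Take the compensation level at the base of the deeper column (depth z_c below the surface of column A) and equate Σ ρ_i t_i down to z_c; mantle fills any gap and the z_c terms cancel.
Column A: 39800×ρ + (z_c − 39800)×3280
Column B: 2270×0 + 3730×2180 + 23900×2830 + (z_c − 2270 − 27630)×3280
The z_c×3280 term appears on both sides and cancels. Collect the known terms of each column as K = Σ(ρt)_known − 3280 × (depth of known layers): K_A = 0 − 3280×39800 = −130544000; K_B = 75768400 − 3280×(2270 + 27630) = −22303600.
Balance: K_A + 39800×ρ = K_B, so ρ = (K_B − K_A)/39800 = 108240000/39800 = 2720 kg/m³.

2720 kg/m³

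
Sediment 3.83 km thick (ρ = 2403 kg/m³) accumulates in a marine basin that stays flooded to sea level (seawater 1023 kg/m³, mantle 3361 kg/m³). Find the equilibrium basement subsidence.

Submarine loading: the sediment displaces seawater, and the subsidence is in turn flooded, so s (ρ_m − ρ_w) = t (ρ_sed − ρ_w).
s = 3.83 km × (2403 − 1023) / (3361 − 1023) = 2.26 km.

2.26 km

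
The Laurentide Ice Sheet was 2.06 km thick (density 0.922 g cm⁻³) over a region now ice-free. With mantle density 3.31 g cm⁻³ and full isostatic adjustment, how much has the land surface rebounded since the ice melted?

Removing the load lets mantle flow back in; uplift u satisfies ρ_ice t = ρ_m u.
u = t ρ_ice/ρ_m = 2.06 km × 0.922/3.31 = 0.574 km.

0.574 km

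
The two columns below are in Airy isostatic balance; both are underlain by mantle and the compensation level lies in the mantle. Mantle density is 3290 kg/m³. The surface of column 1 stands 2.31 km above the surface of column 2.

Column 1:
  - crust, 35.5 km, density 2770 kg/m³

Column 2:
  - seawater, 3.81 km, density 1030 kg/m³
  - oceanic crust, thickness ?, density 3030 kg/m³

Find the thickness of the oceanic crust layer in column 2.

Take the compensation level at the base of the deeper column (depth z_c below the surface of column 1) and equate Σ ρ_i t_i down to z_c; mantle fills any gap and the z_c terms cancel.
Column 1: 35.5×2770 + (z_c − 35.5)×3290
Column 2: 2.31×0 + 3.81×1030 + x×3030 + (z_c − 2.31 − 3.81 − x)×3290
The z_c×3290 term appears on both sides and cancels. Collect the known terms of each column as K = Σ(ρt)_known − 3290 × (depth of known layers): K_1 = 98335 − 3290×35.5 = −18460; K_2 = 3924.3 − 3290×(2.31 + 3.81) = −16210.5.
Balance: K_1 = K_2 − x×(3290 − 3030), so x = (K_2 − K_1)/(3290 − 3030) = 2249.5/260 = 8.65 km.

8.65 km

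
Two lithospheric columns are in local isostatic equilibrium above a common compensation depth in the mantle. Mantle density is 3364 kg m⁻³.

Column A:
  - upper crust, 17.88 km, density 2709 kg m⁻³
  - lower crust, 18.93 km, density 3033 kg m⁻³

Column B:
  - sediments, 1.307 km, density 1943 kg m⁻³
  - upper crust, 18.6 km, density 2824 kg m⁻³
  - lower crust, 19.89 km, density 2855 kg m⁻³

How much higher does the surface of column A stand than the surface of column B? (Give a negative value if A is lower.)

−1.2 km

For any compensation level in the mantle, the mantle terms cancel and isostasy reduces to e = (Σt_A − Σt_B) − (Σ(ρt)_A − Σ(ρt)_B) / ρ_m.
Σt_A = 36.81 km; Σt_B = 39.797 km; Σ(ρt)_A = 105851.61; Σ(ρt)_B = 111851.851 (in km·kg m⁻³).
e = (36.81 − 39.797) − (105851.61 − 111851.851) / 3364 = −1.2 km.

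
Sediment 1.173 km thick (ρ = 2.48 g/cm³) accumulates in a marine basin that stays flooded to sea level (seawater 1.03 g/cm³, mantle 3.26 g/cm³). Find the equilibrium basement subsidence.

Submarine loading: the sediment displaces seawater, and the subsidence is in turn flooded, so s (ρ_m − ρ_w) = t (ρ_sed − ρ_w).
s = 1.173 km × (2.48 − 1.03) / (3.26 − 1.03) = 0.763 km.

0.763 km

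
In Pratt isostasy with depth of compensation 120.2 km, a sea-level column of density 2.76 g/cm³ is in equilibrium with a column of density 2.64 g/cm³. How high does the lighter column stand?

ρ_ref D = ρ (D + h) → h = D (ρ_ref − ρ)/ρ.
h = 120.2 km × (2.76 − 2.64)/2.64 = 5.46 km.

5.46 km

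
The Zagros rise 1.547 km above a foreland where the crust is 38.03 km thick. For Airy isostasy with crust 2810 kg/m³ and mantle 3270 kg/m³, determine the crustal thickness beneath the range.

Root depth r = h ρ_c / (ρ_m − ρ_c) = 1.547 km × 2810 / 460 = 9.45 km.
Total thickness = T + h + r = 38.03 km + 1.547 km + 9.45 km = 49 km.

49 km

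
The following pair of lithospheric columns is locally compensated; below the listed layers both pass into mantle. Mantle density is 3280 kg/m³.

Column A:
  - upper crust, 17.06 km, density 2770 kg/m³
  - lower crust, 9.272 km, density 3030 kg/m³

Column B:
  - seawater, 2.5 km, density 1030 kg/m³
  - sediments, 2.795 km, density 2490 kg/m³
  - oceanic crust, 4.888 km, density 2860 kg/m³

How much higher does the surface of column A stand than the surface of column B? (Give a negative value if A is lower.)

0.345 km

For any compensation level in the mantle, the mantle terms cancel and isostasy reduces to e = (Σt_A − Σt_B) − (Σ(ρt)_A − Σ(ρt)_B) / ρ_m.
Σt_A = 26.332 km; Σt_B = 10.183 km; Σ(ρt)_A = 75350.36; Σ(ρt)_B = 23514.23 (in km·kg/m³).
e = (26.332 − 10.183) − (75350.36 − 23514.23) / 3280 = 0.345 km.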